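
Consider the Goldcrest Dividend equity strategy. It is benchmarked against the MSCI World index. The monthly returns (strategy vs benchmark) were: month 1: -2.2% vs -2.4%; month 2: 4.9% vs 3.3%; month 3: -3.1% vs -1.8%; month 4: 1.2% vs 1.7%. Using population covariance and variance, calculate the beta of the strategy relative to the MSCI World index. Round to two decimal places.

1.28

r̄p = 0.2000%,  r̄m = 0.2000%
Cov = Σ(rp − r̄p)(rm − r̄m) / 4 = 7.2275
Var(rm) = Σ(rm − r̄m)² / 4 = 5.6550
β = Cov / Var = 7.2275 / 5.6550 = 1.2781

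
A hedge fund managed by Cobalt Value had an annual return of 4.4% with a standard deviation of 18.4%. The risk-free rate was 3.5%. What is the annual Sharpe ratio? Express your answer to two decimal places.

Sharpe = (Rp − Rf) / σp = (4.4% − 3.5%) / 18.4% = 0.90% / 18.4% = 0.0489

0.05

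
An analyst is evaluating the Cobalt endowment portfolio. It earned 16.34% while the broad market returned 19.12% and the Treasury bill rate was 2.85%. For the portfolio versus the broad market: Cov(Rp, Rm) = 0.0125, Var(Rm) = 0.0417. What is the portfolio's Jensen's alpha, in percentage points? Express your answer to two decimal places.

8.61

β = Cov / Var = 0.0125 / 0.0417 = 0.2998
E[R] = Rf + β(Rm − Rf) = 2.85% + 0.2998 × (19.12% − 2.85%) = 7.7277%
α = Rp − E[R] = 16.34% − 7.7277% = 8.6123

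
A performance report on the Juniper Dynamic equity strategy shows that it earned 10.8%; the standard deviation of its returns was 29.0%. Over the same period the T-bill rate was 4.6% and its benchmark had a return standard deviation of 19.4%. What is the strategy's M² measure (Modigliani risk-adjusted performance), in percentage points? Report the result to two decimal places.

8.75

Sharpe = (Rp − Rf) / σp = (10.8% − 4.6%) / 29.0% = 0.2138
M² = Rf + Sharpe × σm = 4.6% + 0.2138 × 19.4% = 8.7477%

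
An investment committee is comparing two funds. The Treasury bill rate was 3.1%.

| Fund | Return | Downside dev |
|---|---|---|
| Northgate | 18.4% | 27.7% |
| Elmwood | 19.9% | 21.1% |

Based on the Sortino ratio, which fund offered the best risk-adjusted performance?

Elmwood

Northgate: Sortino ratio = (18.4% − 3.1%) / 27.7% = 0.552
Elmwood: Sortino ratio = (19.9% − 3.1%) / 21.1% = 0.796
Highest: Elmwood (0.796).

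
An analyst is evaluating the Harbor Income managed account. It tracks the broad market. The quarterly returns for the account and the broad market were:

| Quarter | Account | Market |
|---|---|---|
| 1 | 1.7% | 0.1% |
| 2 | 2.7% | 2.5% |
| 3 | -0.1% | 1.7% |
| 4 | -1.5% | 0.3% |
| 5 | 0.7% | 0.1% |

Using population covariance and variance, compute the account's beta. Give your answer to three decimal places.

0.637

r̄p = 0.7000%,  r̄m = 0.9400%
Cov = Σ(rp − r̄p)(rm − r̄m) / 5 = 0.6160
Var(rm) = Σ(rm − r̄m)² / 5 = 0.9664
β = Cov / Var = 0.6160 / 0.9664 = 0.6374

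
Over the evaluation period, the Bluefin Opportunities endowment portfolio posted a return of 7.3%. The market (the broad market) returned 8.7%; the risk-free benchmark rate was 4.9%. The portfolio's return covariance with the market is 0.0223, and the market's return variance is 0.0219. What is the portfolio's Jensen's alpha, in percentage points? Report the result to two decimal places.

-1.47

β = Cov / Var = 0.0223 / 0.0219 = 1.0183
E[R] = Rf + β(Rm − Rf) = 4.9% + 1.0183 × (8.7% − 4.9%) = 8.7695%
α = Rp − E[R] = 7.3% − 8.7695% = -1.4695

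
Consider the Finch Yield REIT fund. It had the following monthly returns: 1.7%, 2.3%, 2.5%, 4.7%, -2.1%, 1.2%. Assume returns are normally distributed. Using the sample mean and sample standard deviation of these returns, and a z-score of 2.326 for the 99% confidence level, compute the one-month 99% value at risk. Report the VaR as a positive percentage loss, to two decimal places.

3.45

Mean return r̄ = 10.30 / 6 = 1.7167%
Σ(r − r̄)² = (1.7 − 1.7167)² + (2.3 − 1.7167)² + (2.5 − 1.7167)² + … = 24.6883
σ = √[24.6883 / 5] = 2.2221%
VaR = −(r̄ − z·σ) = −(1.7167 − 2.326 × 2.2221) = −(-3.4519) = 3.4519%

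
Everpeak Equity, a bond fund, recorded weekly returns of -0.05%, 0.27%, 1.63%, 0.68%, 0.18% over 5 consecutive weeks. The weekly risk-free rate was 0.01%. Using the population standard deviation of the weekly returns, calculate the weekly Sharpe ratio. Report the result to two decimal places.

0.90

r̄ = (-0.05 + 0.27 + 1.63 + 0.68 + 0.18) / 5 = 2.710 / 5 = 0.5420%
Σ(r − r̄)² = (-0.05 − 0.5420)² + (0.27 − 0.5420)² + … = 1.7583
σ = √[1.7583 / 5] = 0.5930%
Sharpe = (r̄ − rf) / σ = (0.5420 − 0.01) / 0.5930 = 0.5320 / 0.5930 = 0.8971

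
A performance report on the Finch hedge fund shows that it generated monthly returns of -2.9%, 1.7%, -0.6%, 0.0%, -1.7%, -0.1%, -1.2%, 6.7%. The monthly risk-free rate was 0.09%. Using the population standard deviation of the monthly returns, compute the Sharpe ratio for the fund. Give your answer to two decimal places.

0.05

Mean return r̄ = 1.90 / 8 = 0.2375%
Population std dev = √[60.4388 / 8] = 2.7486%
Sharpe = (r̄ − rf) / σ = (0.2375 − 0.09) / 2.7486 = 0.1475 / 2.7486 = 0.0537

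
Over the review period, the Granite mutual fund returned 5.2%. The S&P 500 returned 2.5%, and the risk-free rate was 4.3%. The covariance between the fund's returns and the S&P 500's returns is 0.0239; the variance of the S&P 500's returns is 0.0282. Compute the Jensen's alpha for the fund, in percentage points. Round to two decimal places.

β = Cov / Var = 0.0239 / 0.0282 = 0.8475
E[R] = Rf + β(Rm − Rf) = 4.3% + 0.8475 × (2.5% − 4.3%) = 2.7745%
α = Rp − E[R] = 5.2% − 2.7745% = 2.4255

2.43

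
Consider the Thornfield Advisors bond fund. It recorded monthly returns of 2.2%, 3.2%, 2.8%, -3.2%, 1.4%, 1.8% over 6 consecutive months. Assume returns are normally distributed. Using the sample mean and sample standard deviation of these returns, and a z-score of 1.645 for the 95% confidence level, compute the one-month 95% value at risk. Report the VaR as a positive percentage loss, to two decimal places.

μ = (2.2 + 3.2 + 2.8 − 3.2 + 1.4 + 1.8) / 6 = 1.3667%
Sample σ = √[Σ(r − μ)² / 5] = √[27.1533 / 5] = √5.4307 = 2.3304%
VaR = −(μ − z·σ) = −(1.3667 − 1.645 × 2.3304) = −(-2.4668) = 2.4668%

2.47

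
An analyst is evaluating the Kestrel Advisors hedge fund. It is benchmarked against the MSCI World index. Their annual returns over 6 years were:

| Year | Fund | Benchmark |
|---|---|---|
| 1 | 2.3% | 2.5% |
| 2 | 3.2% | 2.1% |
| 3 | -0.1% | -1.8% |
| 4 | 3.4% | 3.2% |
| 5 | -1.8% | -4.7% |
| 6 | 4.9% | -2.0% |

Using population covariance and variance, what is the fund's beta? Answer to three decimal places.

r̄p = 1.9833%,  r̄m = -0.1167%
Cov = Σ(rp − r̄p)(rm − r̄m) / 6 = 3.9297
Var(rm) = Σ(rm − r̄m)² / 6 = 8.3581
β = Cov / Var = 3.9297 / 8.3581 = 0.4702

0.470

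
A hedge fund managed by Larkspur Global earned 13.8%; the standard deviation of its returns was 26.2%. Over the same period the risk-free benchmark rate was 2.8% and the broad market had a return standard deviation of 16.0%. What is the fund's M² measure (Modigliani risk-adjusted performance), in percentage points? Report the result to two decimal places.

Sharpe = (Rp − Rf) / σp = (13.8% − 2.8%) / 26.2% = 0.4198
M² = Rf + Sharpe × σm = 2.8% + 0.4198 × 16.0% = 9.5168%

9.52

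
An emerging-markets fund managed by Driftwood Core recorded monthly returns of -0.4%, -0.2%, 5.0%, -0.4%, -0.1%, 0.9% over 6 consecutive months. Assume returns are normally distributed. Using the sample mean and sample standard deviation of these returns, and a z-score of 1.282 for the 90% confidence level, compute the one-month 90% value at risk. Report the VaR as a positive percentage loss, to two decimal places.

1.91

Mean return μ = 4.80 / 6 = 0.8000%
Sample σ = √[Σ(r − μ)² / 5] = √[22.3400 / 5] = √4.4680 = 2.1138%
VaR = −(μ − z·σ) = −(0.8000 − 1.282 × 2.1138) = −(-1.9099) = 1.9099%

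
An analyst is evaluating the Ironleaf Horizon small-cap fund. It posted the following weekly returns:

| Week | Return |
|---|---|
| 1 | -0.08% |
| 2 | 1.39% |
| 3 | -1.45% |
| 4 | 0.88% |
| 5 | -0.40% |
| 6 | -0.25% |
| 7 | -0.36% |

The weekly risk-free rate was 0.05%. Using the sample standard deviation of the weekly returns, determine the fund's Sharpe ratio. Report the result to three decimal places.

Mean return μ = -0.270 / 7 = -0.0386%
Sample std dev = √[5.1571 / 6] = 0.9271%
Sharpe = (μ − rf) / σ = (-0.0386 − 0.05) / 0.9271 = -0.0886 / 0.9271 = -0.0956

-0.096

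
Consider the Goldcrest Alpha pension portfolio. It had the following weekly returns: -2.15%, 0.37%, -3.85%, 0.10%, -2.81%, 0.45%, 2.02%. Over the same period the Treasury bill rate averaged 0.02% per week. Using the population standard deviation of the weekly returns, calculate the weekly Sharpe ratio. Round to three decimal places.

r̄ = (-2.15 + 0.37 − 3.85 + 0.1 − 2.81 + 0.45 + 2.02) / 7 = -5.870 / 7 = -0.8386%
Population std dev = √[26.8485 / 7] = 1.9584%
Sharpe = (r̄ − rf) / σ = (-0.8386 − 0.02) / 1.9584 = -0.8586 / 1.9584 = -0.4384

-0.438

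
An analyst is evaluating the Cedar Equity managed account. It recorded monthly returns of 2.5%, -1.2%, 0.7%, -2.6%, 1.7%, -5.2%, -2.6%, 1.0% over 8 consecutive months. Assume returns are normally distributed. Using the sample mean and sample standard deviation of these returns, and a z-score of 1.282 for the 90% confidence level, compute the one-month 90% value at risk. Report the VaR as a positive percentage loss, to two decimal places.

4.09

r̄ = (2.5 − 1.2 + 0.7 − 2.6 + 1.7 − 5.2 − 2.6 + 1) / 8 = -0.7125%
Σ(r − r̄)² = 48.5688; sample σ = √(48.5688/7) = 2.6341%
VaR = −(r̄ − z·σ) = −(-0.7125 − 1.282 × 2.6341) = −(-4.0894) = 4.0894%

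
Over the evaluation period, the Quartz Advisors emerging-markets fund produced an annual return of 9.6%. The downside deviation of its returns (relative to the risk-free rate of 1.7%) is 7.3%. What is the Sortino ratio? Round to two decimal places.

Sortino = (Rp − Rf) / σd = (9.6% − 1.7%) / 7.3% = 7.90% / 7.3% = 1.0822

1.08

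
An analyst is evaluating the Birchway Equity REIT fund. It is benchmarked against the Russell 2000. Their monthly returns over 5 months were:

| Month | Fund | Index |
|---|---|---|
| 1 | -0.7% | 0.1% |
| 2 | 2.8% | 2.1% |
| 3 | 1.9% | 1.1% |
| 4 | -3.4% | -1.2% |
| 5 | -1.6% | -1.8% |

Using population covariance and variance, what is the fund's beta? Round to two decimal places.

1.45

r̄p = -0.2000%,  r̄m = 0.0600%
Cov = Σ(rp − r̄p)(rm − r̄m) / 5 = 2.9840
Var(rm) = Σ(rm − r̄m)² / 5 = 2.0584
β = Cov / Var = 2.9840 / 2.0584 = 1.4497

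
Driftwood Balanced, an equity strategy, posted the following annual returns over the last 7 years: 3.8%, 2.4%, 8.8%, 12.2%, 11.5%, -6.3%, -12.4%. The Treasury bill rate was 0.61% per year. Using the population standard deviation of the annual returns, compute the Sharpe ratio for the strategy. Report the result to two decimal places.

0.26

Mean return r̄ = 20.00 / 7 = 2.8571%
Σ(r − r̄)² = (3.8 − 2.8571)² + (2.4 − 2.8571)² + … = 515.0371
population σ = √(515.0371 / 7) = √73.5767 = 8.5777%
Sharpe = (r̄ − rf) / σ = (2.8571 − 0.61) / 8.5777 = 2.2471 / 8.5777 = 0.2620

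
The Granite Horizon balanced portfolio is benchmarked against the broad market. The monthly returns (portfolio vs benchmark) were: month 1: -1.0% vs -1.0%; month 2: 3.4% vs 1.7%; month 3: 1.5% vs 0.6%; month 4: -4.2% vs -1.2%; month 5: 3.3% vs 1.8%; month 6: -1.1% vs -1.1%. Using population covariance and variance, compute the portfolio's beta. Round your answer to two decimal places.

r̄p = 0.3167%,  r̄m = 0.1333%
Cov = Σ(rp − r̄p)(rm − r̄m) / 6 = 3.2694
Var(rm) = Σ(rm − r̄m)² / 6 = 1.6722
β = Cov / Var = 3.2694 / 1.6722 = 1.9551

1.96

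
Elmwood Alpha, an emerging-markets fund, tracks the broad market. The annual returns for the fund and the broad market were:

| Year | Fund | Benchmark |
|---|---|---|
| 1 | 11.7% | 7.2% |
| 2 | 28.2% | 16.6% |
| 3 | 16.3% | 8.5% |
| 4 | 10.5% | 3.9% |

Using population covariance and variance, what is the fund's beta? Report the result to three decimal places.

r̄p = 16.6750%,  r̄m = 9.0500%
Cov = Σ(rp − r̄p)(rm − r̄m) / 4 = 32.0563
Var(rm) = Σ(rm − r̄m)² / 4 = 21.8125
β = Cov / Var = 32.0563 / 21.8125 = 1.4696

1.470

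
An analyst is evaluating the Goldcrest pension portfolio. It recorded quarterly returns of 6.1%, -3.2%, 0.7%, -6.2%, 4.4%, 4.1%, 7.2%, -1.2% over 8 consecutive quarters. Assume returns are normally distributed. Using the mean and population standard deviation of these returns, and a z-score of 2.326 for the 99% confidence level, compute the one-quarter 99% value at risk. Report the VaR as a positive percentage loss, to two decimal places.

r̄ = (6.1 − 3.2 + 0.7 − 6.2 + 4.4 + 4.1 + 7.2 − 1.2) / 8 = 11.90 / 8 = 1.4875%
Σ(r − r̄)² = (6.1 − 1.4875)² + (-3.2 − 1.4875)² + … = 158.1288
population σ = √(158.1288 / 8) = √19.7661 = 4.4459%
VaR = −(r̄ − z·σ) = −(1.4875 − 2.326 × 4.4459) = −(-8.8537) = 8.8537%

8.85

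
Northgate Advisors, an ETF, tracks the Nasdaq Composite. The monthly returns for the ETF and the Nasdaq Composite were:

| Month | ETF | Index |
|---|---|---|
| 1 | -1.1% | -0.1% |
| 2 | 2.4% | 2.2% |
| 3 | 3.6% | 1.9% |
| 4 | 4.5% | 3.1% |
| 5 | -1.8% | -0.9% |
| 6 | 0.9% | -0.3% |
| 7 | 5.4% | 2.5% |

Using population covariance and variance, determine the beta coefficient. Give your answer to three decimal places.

1.608

r̄p = 1.9857%,  r̄m = 1.2000%
Cov = Σ(rp − r̄p)(rm − r̄m) / 7 = 3.4786
Var(rm) = Σ(rm − r̄m)² / 7 = 2.1629
β = Cov / Var = 3.4786 / 2.1629 = 1.6083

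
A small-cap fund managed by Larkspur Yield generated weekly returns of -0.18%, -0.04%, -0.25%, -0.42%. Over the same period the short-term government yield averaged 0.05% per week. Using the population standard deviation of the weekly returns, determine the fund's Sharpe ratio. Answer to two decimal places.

-1.99

r̄ = (-0.18 − 0.04 − 0.25 − 0.42) / 4 = -0.2225%
Population σ = √[Σ(r − r̄)² / 4] = √[0.0749 / 4] = √0.0187 = 0.1367%
Sharpe = (r̄ − rf) / σ = (-0.2225 − 0.05) / 0.1367 = -0.2725 / 0.1367 = -1.9934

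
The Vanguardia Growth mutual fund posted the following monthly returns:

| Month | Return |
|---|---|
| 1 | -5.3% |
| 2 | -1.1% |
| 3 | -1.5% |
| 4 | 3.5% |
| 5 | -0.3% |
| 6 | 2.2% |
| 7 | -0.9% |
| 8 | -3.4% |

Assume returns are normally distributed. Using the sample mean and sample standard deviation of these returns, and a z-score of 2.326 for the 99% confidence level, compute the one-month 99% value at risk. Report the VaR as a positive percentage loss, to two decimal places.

μ = (-5.3 − 1.1 − 1.5 + 3.5 − 0.3 + 2.2 − 0.9 − 3.4) / 8 = -6.80 / 8 = -0.8500%
Σ(r − μ)² = 55.3200; sample σ = √(55.3200/7) = 2.8112%
VaR = −(μ − z·σ) = −(-0.8500 − 2.326 × 2.8112) = −(-7.3889) = 7.3889%

7.39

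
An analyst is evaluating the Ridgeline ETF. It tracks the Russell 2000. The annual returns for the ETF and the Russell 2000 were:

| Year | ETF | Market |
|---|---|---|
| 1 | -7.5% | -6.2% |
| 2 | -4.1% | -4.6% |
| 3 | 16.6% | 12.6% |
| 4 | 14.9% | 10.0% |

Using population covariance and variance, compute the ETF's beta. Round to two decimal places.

1.29

r̄p = 4.9750%,  r̄m = 2.9500%
Cov = Σ(rp − r̄p)(rm − r̄m) / 4 = 91.2038
Var(rm) = Σ(rm − r̄m)² / 4 = 70.8875
β = Cov / Var = 91.2038 / 70.8875 = 1.2866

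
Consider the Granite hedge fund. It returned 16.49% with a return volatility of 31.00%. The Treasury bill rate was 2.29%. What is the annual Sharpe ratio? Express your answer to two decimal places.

0.46

Sharpe = (Rp − Rf) / σp = (16.49% − 2.29%) / 31.00% = 14.20% / 31.00% = 0.4581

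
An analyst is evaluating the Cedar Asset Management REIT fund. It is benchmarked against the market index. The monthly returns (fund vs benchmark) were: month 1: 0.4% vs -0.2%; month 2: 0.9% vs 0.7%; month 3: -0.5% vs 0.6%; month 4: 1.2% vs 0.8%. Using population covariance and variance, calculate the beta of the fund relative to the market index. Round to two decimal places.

r̄p = 0.5000%,  r̄m = 0.4750%
Cov = Σ(rp − r̄p)(rm − r̄m) / 4 = 0.0650
Var(rm) = Σ(rm − r̄m)² / 4 = 0.1569
β = Cov / Var = 0.0650 / 0.1569 = 0.4143

0.41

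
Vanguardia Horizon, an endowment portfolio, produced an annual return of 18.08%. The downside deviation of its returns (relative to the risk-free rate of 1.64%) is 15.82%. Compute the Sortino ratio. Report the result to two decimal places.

Sortino = (Rp − Rf) / σd = (18.08% − 1.64%) / 15.82% = 16.44% / 15.82% = 1.0392

1.04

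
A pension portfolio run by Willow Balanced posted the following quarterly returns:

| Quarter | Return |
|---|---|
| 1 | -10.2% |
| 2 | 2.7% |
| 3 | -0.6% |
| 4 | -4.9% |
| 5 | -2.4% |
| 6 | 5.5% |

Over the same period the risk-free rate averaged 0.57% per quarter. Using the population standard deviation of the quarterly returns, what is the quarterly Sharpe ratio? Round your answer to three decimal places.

-0.436

μ = (-10.2 + 2.7 − 0.6 − 4.9 − 2.4 + 5.5) / 6 = -1.6500%
Σ(r − μ)² = (-10.2 − (-1.6500))² + (2.7 − (-1.6500))² + (-0.6 − (-1.6500))² + … = 155.3750
population σ = √(155.3750 / 6) = √25.8958 = 5.0888%
Sharpe = (μ − rf) / σ = (-1.6500 − 0.57) / 5.0888 = -2.2200 / 5.0888 = -0.4363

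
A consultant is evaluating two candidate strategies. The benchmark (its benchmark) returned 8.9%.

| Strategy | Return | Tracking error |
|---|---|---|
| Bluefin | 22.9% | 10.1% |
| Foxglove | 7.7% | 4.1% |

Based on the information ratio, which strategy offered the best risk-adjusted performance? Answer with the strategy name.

Bluefin: IR = (22.9% − 8.9%) / 10.1% = 1.386
Foxglove: IR = (7.7% − 8.9%) / 4.1% = -0.293
Highest: Bluefin (1.386).

Bluefin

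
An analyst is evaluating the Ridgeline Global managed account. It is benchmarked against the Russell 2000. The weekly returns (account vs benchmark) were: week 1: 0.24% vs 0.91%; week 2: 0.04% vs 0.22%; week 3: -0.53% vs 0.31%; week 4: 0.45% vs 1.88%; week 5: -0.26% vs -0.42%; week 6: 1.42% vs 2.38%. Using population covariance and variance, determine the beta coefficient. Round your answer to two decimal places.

r̄p = 0.2267%,  r̄m = 0.8800%
Cov = Σ(rp − r̄p)(rm − r̄m) / 6 = 0.5335
Var(rm) = Σ(rm − r̄m)² / 6 = 0.9502
β = Cov / Var = 0.5335 / 0.9502 = 0.5615

0.56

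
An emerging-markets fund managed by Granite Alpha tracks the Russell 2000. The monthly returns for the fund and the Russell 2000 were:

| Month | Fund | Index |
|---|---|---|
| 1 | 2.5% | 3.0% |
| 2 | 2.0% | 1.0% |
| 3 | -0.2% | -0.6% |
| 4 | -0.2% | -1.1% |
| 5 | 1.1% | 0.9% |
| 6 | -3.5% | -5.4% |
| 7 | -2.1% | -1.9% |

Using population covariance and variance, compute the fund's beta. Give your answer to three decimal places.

r̄p = -0.0571%,  r̄m = -0.5857%
Cov = Σ(rp − r̄p)(rm − r̄m) / 7 = 4.7837
Var(rm) = Σ(rm − r̄m)² / 7 = 6.1069
β = Cov / Var = 4.7837 / 6.1069 = 0.7833

0.783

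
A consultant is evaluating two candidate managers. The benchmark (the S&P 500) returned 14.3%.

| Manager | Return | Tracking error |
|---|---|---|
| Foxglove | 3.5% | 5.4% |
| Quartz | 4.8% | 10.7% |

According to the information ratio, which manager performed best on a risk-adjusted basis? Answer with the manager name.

Foxglove: IR = (3.5% − 14.3%) / 5.4% = -2.000
Quartz: IR = (4.8% − 14.3%) / 10.7% = -0.888
Highest: Quartz (-0.888).

Quartz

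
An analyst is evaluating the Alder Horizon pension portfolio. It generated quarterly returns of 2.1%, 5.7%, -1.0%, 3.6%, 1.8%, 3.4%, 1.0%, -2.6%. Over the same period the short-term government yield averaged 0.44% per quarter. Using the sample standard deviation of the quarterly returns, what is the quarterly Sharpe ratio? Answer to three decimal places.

0.496

r̄ = (2.1 + 5.7 − 1 + 3.6 + 1.8 + 3.4 + 1 − 2.6) / 8 = 1.7500%
Sample σ = √[Σ(r − r̄)² / 7] = √[48.9200 / 7] = √6.9886 = 2.6436%
Sharpe = (r̄ − rf) / σ = (1.7500 − 0.44) / 2.6436 = 1.3100 / 2.6436 = 0.4955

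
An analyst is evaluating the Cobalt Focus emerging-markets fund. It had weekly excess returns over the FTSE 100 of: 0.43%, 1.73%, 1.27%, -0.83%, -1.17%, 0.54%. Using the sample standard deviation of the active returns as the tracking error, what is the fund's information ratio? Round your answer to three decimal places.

0.288

μ = (0.43 + 1.73 + 1.27 − 0.83 − 1.17 + 0.54) / 6 = 0.3283%
Σ(r − μ)² = (0.43 − 0.3283)² + (1.73 − 0.3283)² + … = 6.4933
sample σ = √(6.4933 / 5) = √1.2987 = 1.1396%
IR = μ / tracking error = 0.3283 / 1.1396 = 0.2881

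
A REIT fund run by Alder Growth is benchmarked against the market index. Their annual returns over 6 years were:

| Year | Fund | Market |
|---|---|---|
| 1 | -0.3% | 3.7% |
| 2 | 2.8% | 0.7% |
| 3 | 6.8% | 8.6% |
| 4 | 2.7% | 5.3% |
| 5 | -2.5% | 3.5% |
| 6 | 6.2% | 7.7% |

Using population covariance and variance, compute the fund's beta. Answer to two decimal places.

0.83

r̄p = 2.6167%,  r̄m = 4.9167%
Cov = Σ(rp − r̄p)(rm − r̄m) / 6 = 5.9064
Var(rm) = Σ(rm − r̄m)² / 6 = 7.1214
β = Cov / Var = 5.9064 / 7.1214 = 0.8294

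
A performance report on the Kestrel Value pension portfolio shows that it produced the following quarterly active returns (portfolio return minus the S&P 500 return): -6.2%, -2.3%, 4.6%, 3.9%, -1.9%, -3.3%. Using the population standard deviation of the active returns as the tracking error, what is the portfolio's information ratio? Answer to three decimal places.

-0.224

μ = (-6.2 − 2.3 + 4.6 + 3.9 − 1.9 − 3.3) / 6 = -0.8667%
Population std dev = √[90.0933 / 6] = 3.8750%
IR = μ / tracking error = -0.8667 / 3.8750 = -0.2237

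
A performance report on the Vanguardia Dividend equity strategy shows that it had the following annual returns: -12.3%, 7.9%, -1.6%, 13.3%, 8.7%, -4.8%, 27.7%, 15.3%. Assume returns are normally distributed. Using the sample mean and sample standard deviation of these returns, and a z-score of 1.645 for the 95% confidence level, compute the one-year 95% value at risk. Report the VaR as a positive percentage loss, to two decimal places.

r̄ = (-12.3 + 7.9 − 1.6 + 13.3 + 8.7 − 4.8 + 27.7 + 15.3) / 8 = 6.7750%
Sample σ = √[Σ(r − r̄)² / 7] = √[1126.0550 / 7] = √160.8650 = 12.6833%
VaR = −(r̄ − z·σ) = −(6.7750 − 1.645 × 12.6833) = −(-14.0890) = 14.0890%

14.09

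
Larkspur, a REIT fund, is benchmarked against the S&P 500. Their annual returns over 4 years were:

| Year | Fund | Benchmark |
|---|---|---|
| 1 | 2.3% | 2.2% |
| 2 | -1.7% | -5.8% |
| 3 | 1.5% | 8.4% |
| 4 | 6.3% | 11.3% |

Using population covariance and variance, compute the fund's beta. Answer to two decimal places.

r̄p = 2.1000%,  r̄m = 4.0250%
Cov = Σ(rp − r̄p)(rm − r̄m) / 4 = 16.2250
Var(rm) = Σ(rm − r̄m)² / 4 = 42.9819
β = Cov / Var = 16.2250 / 42.9819 = 0.3775

0.38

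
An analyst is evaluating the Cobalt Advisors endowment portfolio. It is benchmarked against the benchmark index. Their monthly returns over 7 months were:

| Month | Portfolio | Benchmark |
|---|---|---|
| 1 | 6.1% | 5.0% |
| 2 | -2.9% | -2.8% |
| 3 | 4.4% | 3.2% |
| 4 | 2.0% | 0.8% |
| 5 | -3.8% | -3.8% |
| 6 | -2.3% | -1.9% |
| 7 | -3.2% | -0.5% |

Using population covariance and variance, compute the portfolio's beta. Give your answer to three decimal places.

1.205

r̄p = 0.0429%,  r̄m = 0.0000%
Cov = Σ(rp − r̄p)(rm − r̄m) / 7 = 10.6729
Var(rm) = Σ(rm − r̄m)² / 7 = 8.8600
β = Cov / Var = 10.6729 / 8.8600 = 1.2046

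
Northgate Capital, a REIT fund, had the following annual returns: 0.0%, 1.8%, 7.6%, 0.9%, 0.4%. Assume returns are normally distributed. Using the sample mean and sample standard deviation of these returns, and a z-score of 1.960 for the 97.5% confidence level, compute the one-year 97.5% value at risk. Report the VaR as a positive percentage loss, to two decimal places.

3.99

Mean return μ = 10.70 / 5 = 2.1400%
Sample σ = √[Σ(r − μ)² / 4] = √[39.0720 / 4] = √9.7680 = 3.1254%
VaR = −(μ − z·σ) = −(2.1400 − 1.960 × 3.1254) = −(-3.9858) = 3.9858%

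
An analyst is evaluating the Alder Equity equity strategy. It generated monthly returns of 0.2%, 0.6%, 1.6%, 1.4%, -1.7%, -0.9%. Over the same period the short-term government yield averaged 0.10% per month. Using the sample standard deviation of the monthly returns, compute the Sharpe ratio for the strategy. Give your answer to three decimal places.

r̄ = (0.2 + 0.6 + 1.6 + 1.4 − 1.7 − 0.9) / 6 = 1.20 / 6 = 0.2000%
Σ(r − r̄)² = (0.2 − 0.2000)² + (0.6 − 0.2000)² + … = 8.3800
σ = √[8.3800 / 5] = 1.2946%
Sharpe = (r̄ − rf) / σ = (0.2000 − 0.1) / 1.2946 = 0.1000 / 1.2946 = 0.0772

0.077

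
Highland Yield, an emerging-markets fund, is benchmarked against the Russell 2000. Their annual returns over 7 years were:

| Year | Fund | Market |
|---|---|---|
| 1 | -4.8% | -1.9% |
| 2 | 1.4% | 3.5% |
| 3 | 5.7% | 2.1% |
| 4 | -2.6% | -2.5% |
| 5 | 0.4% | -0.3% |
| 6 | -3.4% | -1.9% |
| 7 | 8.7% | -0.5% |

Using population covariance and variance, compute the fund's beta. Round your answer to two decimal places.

r̄p = 0.7714%,  r̄m = -0.2143%
Cov = Σ(rp − r̄p)(rm − r̄m) / 7 = 5.0910
Var(rm) = Σ(rm − r̄m)² / 7 = 4.3069
β = Cov / Var = 5.0910 / 4.3069 = 1.1821

1.18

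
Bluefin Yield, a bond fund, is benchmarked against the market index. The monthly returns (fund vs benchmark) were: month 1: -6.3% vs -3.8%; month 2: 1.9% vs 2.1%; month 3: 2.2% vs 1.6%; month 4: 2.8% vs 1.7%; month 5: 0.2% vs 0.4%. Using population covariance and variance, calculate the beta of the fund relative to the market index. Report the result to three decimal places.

r̄p = 0.1600%,  r̄m = 0.4000%
Cov = Σ(rp − r̄p)(rm − r̄m) / 5 = 7.1940
Var(rm) = Σ(rm − r̄m)² / 5 = 4.7320
β = Cov / Var = 7.1940 / 4.7320 = 1.5203

1.520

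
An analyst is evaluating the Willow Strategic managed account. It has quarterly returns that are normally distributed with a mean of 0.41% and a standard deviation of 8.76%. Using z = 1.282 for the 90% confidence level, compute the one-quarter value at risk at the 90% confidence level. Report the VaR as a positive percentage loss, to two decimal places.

10.82

VaR (as % loss) = −(μ − z·σ) = −(0.41% − 1.282 × 8.76%) = −(-10.82032%) = 10.82032%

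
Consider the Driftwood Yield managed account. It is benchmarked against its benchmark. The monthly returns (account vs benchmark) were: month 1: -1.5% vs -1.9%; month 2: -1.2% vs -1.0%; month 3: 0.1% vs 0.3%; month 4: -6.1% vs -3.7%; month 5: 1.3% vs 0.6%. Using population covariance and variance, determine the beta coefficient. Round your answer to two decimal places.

1.55

r̄p = -1.4800%,  r̄m = -1.1400%
Cov = Σ(rp − r̄p)(rm − r̄m) / 5 = 3.7988
Var(rm) = Σ(rm − r̄m)² / 5 = 2.4504
β = Cov / Var = 3.7988 / 2.4504 = 1.5503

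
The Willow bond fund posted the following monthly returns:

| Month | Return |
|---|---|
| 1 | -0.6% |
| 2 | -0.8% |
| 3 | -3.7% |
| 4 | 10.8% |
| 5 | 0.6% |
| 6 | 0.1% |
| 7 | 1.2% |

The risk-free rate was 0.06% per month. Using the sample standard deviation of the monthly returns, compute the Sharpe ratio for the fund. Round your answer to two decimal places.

0.22

Mean return r̄ = 7.60 / 7 = 1.0857%
Sample σ = √[Σ(r − r̄)² / 6] = √[124.8886 / 6] = √20.8148 = 4.5623%
Sharpe = (r̄ − rf) / σ = (1.0857 − 0.06) / 4.5623 = 1.0257 / 4.5623 = 0.2248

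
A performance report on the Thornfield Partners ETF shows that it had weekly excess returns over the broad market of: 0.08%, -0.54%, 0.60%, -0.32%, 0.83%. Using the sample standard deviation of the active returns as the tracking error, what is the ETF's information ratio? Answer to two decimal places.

r̄ = (0.08 − 0.54 + 0.6 − 0.32 + 0.83) / 5 = 0.650 / 5 = 0.1300%
Sample σ = √[Σ(r − r̄)² / 4] = √[1.3648 / 4] = √0.3412 = 0.5841%
IR = r̄ / tracking error = 0.1300 / 0.5841 = 0.2226

0.22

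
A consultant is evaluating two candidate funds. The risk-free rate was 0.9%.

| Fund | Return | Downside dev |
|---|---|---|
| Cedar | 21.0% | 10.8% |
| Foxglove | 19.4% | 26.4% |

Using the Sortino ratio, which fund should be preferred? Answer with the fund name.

Cedar

Cedar: Sortino ratio = (21.0% − 0.9%) / 10.8% = 1.861
Foxglove: Sortino ratio = (19.4% − 0.9%) / 26.4% = 0.701
Highest: Cedar (1.861).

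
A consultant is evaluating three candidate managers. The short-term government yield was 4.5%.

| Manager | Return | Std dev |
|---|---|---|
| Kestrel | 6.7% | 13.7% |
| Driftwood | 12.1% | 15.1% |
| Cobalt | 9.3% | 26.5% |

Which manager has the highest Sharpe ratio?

Driftwood

Kestrel: Sharpe ratio = (6.7% − 4.5%) / 13.7% = 0.161
Driftwood: Sharpe ratio = (12.1% − 4.5%) / 15.1% = 0.503
Cobalt: Sharpe ratio = (9.3% − 4.5%) / 26.5% = 0.181
Highest: Driftwood (0.503).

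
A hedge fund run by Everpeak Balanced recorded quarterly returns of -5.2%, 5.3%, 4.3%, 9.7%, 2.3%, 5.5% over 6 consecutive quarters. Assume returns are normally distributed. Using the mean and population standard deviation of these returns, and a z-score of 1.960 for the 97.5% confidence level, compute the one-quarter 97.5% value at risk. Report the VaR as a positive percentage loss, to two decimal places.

μ = (-5.2 + 5.3 + 4.3 + 9.7 + 2.3 + 5.5) / 6 = 21.90 / 6 = 3.6500%
Population std dev = √[123.3150 / 6] = 4.5335%
VaR = −(μ − z·σ) = −(3.6500 − 1.960 × 4.5335) = −(-5.2357) = 5.2357%

5.24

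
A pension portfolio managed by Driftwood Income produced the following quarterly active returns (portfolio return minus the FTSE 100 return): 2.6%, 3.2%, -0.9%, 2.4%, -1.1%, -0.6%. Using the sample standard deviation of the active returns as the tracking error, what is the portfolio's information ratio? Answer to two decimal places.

Mean return μ = 5.60 / 6 = 0.9333%
Σ(r − μ)² = (2.6 − 0.9333)² + (3.2 − 0.9333)² + (-0.9 − 0.9333)² + … = 19.9133
sample σ = √(19.9133 / 5) = √3.9827 = 1.9957%
IR = μ / tracking error = 0.9333 / 1.9957 = 0.4677

0.47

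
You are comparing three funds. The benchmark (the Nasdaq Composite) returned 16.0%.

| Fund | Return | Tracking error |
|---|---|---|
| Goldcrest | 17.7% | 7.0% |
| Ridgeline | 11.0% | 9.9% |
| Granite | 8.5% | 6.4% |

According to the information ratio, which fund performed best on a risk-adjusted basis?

Goldcrest

Goldcrest: IR = (17.7% − 16.0%) / 7.0% = 0.243
Ridgeline: IR = (11.0% − 16.0%) / 9.9% = -0.505
Granite: IR = (8.5% − 16.0%) / 6.4% = -1.172
Highest: Goldcrest (0.243).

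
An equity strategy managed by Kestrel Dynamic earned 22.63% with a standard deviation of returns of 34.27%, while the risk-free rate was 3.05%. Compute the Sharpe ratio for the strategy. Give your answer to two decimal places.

0.57

Sharpe = (Rp − Rf) / σp = (22.63% − 3.05%) / 34.27% = 19.58% / 34.27% = 0.5713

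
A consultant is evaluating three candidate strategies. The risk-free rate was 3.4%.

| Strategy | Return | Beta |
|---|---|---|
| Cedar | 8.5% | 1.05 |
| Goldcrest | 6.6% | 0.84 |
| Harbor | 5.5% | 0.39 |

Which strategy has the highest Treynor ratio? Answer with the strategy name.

Harbor

Cedar: Treynor = (8.5% − 3.4%) / 1.05 = 4.857
Goldcrest: Treynor = (6.6% − 3.4%) / 0.84 = 3.810
Harbor: Treynor = (5.5% − 3.4%) / 0.39 = 5.385
Highest: Harbor (5.385).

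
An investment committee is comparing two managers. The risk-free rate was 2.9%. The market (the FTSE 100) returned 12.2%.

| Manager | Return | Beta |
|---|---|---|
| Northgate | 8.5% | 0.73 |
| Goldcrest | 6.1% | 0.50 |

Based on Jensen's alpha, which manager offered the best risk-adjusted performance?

Northgate

Northgate: α = 8.5% − [2.9% + 0.73 × (12.2% − 2.9%)] = -1.189
Goldcrest: α = 6.1% − [2.9% + 0.50 × (12.2% − 2.9%)] = -1.450
Highest: Northgate (-1.189).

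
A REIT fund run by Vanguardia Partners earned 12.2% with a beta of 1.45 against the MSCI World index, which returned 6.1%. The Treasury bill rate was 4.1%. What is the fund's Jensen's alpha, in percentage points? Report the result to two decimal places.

CAPM expected return = Rf + β(Rm − Rf) = 4.1% + 1.45 × (6.1% − 4.1%) = 4.1 + 1.45 × 2.00 = 7.0000%
Jensen's α = Rp − E[R] = 12.2% − 7.0000% = 5.2000

5.20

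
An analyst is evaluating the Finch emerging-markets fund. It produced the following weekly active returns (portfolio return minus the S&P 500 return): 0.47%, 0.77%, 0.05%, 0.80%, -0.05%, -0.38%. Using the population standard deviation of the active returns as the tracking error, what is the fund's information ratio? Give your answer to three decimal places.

0.634

r̄ = (0.47 + 0.77 + 0.05 + 0.8 − 0.05 − 0.38) / 6 = 1.660 / 6 = 0.2767%
Population std dev = √[1.1439 / 6] = 0.4366%
IR = r̄ / tracking error = 0.2767 / 0.4366 = 0.6338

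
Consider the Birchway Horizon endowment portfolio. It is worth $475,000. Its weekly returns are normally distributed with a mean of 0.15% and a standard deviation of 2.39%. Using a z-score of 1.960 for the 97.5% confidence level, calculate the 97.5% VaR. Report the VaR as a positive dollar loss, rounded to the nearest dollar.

Return at the 97.5% tail: μ − z·σ = 0.15% − 1.960 × 2.39% = 0.15 − 4.6844 = -4.5344%
VaR = −(-4.5344%) × $475,000 = 4.5344% × $475,000 = $21,538

$21,538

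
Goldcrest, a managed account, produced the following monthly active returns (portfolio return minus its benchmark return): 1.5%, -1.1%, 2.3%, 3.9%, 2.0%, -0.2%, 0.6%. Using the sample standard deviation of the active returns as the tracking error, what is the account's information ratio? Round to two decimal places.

Mean return r̄ = 9.00 / 7 = 1.2857%
Σ(r − r̄)² = 16.7886; sample σ = √(16.7886/6) = 1.6728%
IR = r̄ / tracking error = 1.2857 / 1.6728 = 0.7686

0.77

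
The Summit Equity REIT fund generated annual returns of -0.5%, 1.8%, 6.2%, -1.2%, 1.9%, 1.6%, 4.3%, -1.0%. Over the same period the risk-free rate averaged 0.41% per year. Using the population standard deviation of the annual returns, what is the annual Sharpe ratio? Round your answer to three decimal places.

r̄ = (-0.5 + 1.8 + 6.2 − 1.2 + 1.9 + 1.6 + 4.3 − 1) / 8 = 1.6375%
Σ(r − r̄)² = (-0.5 − 1.6375)² + (1.8 − 1.6375)² + (6.2 − 1.6375)² + … = 47.5788
σ = √[47.5788 / 8] = 2.4387%
Sharpe = (r̄ − rf) / σ = (1.6375 − 0.41) / 2.4387 = 1.2275 / 2.4387 = 0.5033

0.503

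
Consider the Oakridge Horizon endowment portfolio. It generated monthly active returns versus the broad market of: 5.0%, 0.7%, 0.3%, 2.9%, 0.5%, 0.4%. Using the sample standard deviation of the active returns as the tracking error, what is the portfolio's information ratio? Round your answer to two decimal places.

0.85

μ = (5 + 0.7 + 0.3 + 2.9 + 0.5 + 0.4) / 6 = 9.80 / 6 = 1.6333%
Σ(r − μ)² = (5 − 1.6333)² + (0.7 − 1.6333)² + … = 18.3933
σ = √[18.3933 / 5] = 1.9180%
IR = μ / tracking error = 1.6333 / 1.9180 = 0.8516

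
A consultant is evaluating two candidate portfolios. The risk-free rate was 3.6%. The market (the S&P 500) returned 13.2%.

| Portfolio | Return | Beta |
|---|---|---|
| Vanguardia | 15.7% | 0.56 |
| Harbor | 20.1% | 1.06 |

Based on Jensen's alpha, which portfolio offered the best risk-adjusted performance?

Vanguardia: α = 15.7% − [3.6% + 0.56 × (13.2% − 3.6%)] = 6.724
Harbor: α = 20.1% − [3.6% + 1.06 × (13.2% − 3.6%)] = 6.324
Highest: Vanguardia (6.724).

Vanguardia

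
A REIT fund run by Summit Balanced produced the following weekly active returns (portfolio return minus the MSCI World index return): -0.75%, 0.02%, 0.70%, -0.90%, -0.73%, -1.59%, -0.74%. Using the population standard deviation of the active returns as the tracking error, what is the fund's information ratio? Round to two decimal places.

-0.84

Mean return r̄ = -3.990 / 7 = -0.5700%
Population std dev = √[3.1972 / 7] = 0.6758%
IR = r̄ / tracking error = -0.5700 / 0.6758 = -0.8434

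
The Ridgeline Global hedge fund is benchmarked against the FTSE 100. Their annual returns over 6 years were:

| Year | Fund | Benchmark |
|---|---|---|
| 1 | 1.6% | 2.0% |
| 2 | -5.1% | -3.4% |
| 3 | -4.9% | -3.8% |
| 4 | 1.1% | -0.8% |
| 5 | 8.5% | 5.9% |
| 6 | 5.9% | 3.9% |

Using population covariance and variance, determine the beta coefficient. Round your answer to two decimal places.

r̄p = 1.1833%,  r̄m = 0.6333%
Cov = Σ(rp − r̄p)(rm − r̄m) / 6 = 17.8239
Var(rm) = Σ(rm − r̄m)² / 6 = 13.0422
β = Cov / Var = 17.8239 / 13.0422 = 1.3666

1.37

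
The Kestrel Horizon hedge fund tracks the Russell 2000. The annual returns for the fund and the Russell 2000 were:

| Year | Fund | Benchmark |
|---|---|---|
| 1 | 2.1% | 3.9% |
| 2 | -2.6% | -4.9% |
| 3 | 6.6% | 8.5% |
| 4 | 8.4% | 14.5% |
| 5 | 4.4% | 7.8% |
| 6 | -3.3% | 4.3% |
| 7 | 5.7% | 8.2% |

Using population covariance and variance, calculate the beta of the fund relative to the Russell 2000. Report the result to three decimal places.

0.644

r̄p = 3.0429%,  r̄m = 6.0429%
Cov = Σ(rp − r̄p)(rm − r̄m) / 7 = 19.5696
Var(rm) = Σ(rm − r̄m)² / 7 = 30.3824
β = Cov / Var = 19.5696 / 30.3824 = 0.6441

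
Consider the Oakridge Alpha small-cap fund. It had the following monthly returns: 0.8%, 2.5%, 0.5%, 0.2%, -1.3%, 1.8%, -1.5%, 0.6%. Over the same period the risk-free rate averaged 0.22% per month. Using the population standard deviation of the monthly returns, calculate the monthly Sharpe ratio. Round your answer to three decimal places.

r̄ = (0.8 + 2.5 + 0.5 + 0.2 − 1.3 + 1.8 − 1.5 + 0.6) / 8 = 3.60 / 8 = 0.4500%
Σ(r − r̄)² = (0.8 − 0.4500)² + (2.5 − 0.4500)² + … = 13.1000
σ = √[13.1000 / 8] = 1.2796%
Sharpe = (r̄ − rf) / σ = (0.4500 − 0.22) / 1.2796 = 0.2300 / 1.2796 = 0.1797

0.180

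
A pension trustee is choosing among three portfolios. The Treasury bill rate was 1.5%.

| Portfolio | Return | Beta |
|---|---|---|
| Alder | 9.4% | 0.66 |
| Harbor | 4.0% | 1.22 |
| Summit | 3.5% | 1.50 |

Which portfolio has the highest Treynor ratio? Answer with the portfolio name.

Alder

Alder: Treynor = (9.4% − 1.5%) / 0.66 = 11.970
Harbor: Treynor = (4.0% − 1.5%) / 1.22 = 2.049
Summit: Treynor = (3.5% − 1.5%) / 1.50 = 1.333
Highest: Alder (11.970).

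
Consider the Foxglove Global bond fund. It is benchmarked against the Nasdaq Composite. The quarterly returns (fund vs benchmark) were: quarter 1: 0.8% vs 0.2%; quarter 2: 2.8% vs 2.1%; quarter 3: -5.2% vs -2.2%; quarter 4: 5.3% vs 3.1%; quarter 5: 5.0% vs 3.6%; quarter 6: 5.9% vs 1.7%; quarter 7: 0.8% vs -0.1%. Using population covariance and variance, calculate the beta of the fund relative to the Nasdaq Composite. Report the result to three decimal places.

1.758

r̄p = 2.2000%,  r̄m = 1.2000%
Cov = Σ(rp − r̄p)(rm − r̄m) / 7 = 6.1971
Var(rm) = Σ(rm − r̄m)² / 7 = 3.5257
β = Cov / Var = 6.1971 / 3.5257 = 1.7577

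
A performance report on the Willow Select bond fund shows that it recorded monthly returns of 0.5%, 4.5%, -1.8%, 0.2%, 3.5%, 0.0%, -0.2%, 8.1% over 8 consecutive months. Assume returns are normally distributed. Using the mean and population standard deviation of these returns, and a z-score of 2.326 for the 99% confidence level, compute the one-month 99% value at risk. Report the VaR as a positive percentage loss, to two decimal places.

5.24

Mean return μ = 14.80 / 8 = 1.8500%
Σ(r − μ)² = (0.5 − 1.8500)² + (4.5 − 1.8500)² + … = 74.3000
σ = √[74.3000 / 8] = 3.0475%
VaR = −(μ − z·σ) = −(1.8500 − 2.326 × 3.0475) = −(-5.2385) = 5.2385%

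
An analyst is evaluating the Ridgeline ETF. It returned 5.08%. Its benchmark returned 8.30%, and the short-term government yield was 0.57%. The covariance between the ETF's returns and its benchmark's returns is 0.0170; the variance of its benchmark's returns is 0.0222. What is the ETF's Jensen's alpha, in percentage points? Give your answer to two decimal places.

-1.41

β = Cov / Var = 0.0170 / 0.0222 = 0.7658
E[R] = Rf + β(Rm − Rf) = 0.57% + 0.7658 × (8.30% − 0.57%) = 6.4896%
α = Rp − E[R] = 5.08% − 6.4896% = -1.4096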